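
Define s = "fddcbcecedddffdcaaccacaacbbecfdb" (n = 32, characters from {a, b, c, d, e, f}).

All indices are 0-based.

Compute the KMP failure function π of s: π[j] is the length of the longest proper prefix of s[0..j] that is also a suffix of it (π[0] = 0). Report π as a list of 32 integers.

π[0] = 0
j=1 s[j]='d': π[1]=0 (border '')
j=2 s[j]='d': π[2]=0 (border '')
j=3 s[j]='c': π[3]=0 (border '')
j=4 s[j]='b': π[4]=0 (border '')
j=5 s[j]='c': π[5]=0 (border '')
j=6 s[j]='e': π[6]=0 (border '')
j=7 s[j]='c': π[7]=0 (border '')
j=8 s[j]='e': π[8]=0 (border '')
j=9 s[j]='d': π[9]=0 (border '')
j=10 s[j]='d': π[10]=0 (border '')
j=11 s[j]='d': π[11]=0 (border '')
j=12 s[j]='f': π[12]=1 (border 'f')
j=13 s[j]='f': k: 1→0; π[13]=1 (border 'f')
j=14 s[j]='d': π[14]=2 (border 'fd')
j=15 s[j]='c': k: 2→0; π[15]=0 (border '')
j=16 s[j]='a': π[16]=0 (border '')
j=17 s[j]='a': π[17]=0 (border '')
j=18 s[j]='c': π[18]=0 (border '')
j=19 s[j]='c': π[19]=0 (border '')
j=20 s[j]='a': π[20]=0 (border '')
j=21 s[j]='c': π[21]=0 (border '')
j=22 s[j]='a': π[22]=0 (border '')
j=23 s[j]='a': π[23]=0 (border '')
j=24 s[j]='c': π[24]=0 (border '')
j=25 s[j]='b': π[25]=0 (border '')
j=26 s[j]='b': π[26]=0 (border '')
j=27 s[j]='e': π[27]=0 (border '')
j=28 s[j]='c': π[28]=0 (border '')
j=29 s[j]='f': π[29]=1 (border 'f')
j=30 s[j]='d': π[30]=2 (border 'fd')
j=31 s[j]='b': k: 2→0; π[31]=0 (border '')

[0, 0, 0, 0, 0, 0, 0, 0, 0, 0, 0, 0, 1, 1, 2, 0, 0, 0, 0, 0, 0, 0, 0, 0, 0, 0, 0, 0, 0, 1, 2, 0]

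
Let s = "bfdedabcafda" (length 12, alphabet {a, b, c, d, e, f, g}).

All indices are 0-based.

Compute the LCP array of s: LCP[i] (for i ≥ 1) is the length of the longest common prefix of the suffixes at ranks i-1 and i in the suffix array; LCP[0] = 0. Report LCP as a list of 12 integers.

sorted suffixes:
  #0 SA[0]=11  'a'
  #1 SA[1]=5  'abcafda'
  #2 SA[2]=8  'afda'
  #3 SA[3]=6  'bcafda'
  #4 SA[4]=0  'bfdedabcafda'
  #5 SA[5]=7  'cafda'
  #6 SA[6]=10  'da'
  #7 SA[7]=4  'dabcafda'
  #8 SA[8]=2  'dedabcafda'
  #9 SA[9]=3  'edabcafda'
  #10 SA[10]=9  'fda'
  #11 SA[11]=1  'fdedabcafda'

SA = [11, 5, 8, 6, 0, 7, 10, 4, 2, 3, 9, 1]
rank  pair      lcp
   1  s[11:],s[5:]  1  'a'
   2  s[5:],s[8:]  1  'a'
   3  s[8:],s[6:]  0  ''
   4  s[6:],s[0:]  1  'b'
   5  s[0:],s[7:]  0  ''
   6  s[7:],s[10:]  0  ''
   7  s[10:],s[4:]  2  'da'
   8  s[4:],s[2:]  1  'd'
   9  s[2:],s[3:]  0  ''
  10  s[3:],s[9:]  0  ''
  11  s[9:],s[1:]  2  'fd'

[0, 1, 1, 0, 1, 0, 0, 2, 1, 0, 0, 2]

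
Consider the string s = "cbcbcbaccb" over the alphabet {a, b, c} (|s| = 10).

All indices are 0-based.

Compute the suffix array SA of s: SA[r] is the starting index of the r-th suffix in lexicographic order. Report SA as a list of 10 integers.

[6, 9, 5, 3, 1, 8, 4, 2, 0, 7]

sorted suffixes:
  #0 SA[0]=6  'accb'
  #1 SA[1]=9  'b'
  #2 SA[2]=5  'baccb'
  #3 SA[3]=3  'bcbaccb'
  #4 SA[4]=1  'bcbcbaccb'
  #5 SA[5]=8  'cb'
  #6 SA[6]=4  'cbaccb'
  #7 SA[7]=2  'cbcbaccb'
  #8 SA[8]=0  'cbcbcbaccb'
  #9 SA[9]=7  'ccb'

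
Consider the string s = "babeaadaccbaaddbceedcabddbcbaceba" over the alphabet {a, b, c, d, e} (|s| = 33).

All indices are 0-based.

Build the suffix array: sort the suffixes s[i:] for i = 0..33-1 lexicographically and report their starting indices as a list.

[32, 4, 11, 21, 1, 7, 28, 5, 12, 31, 10, 0, 27, 25, 15, 22, 2, 20, 9, 26, 8, 29, 16, 6, 24, 14, 19, 23, 13, 3, 30, 18, 17]

sorted suffixes:
  #0 SA[0]=32  'a'
  #1 SA[1]=4  'aadaccbaaddbceedcabddbcbaceba'
  #2 SA[2]=11  'aaddbceedcabddbcbaceba'
  #3 SA[3]=21  'abddbcbaceba'
  #4 SA[4]=1  'abeaadaccbaaddbceedcabddbcbaceba'
  #5 SA[5]=7  'accbaaddbceedcabddbcbaceba'
  #6 SA[6]=28  'aceba'
  #7 SA[7]=5  'adaccbaaddbceedcabddbcbaceba'
  #8 SA[8]=12  'addbceedcabddbcbaceba'
  #9 SA[9]=31  'ba'
  #10 SA[10]=10  'baaddbceedcabddbcbaceba'
  #11 SA[11]=0  'babeaadaccbaaddbceedcabddbcbaceba'
  #12 SA[12]=27  'baceba'
  #13 SA[13]=25  'bcbaceba'
  #14 SA[14]=15  'bceedcabddbcbaceba'
  #15 SA[15]=22  'bddbcbaceba'
  #16 SA[16]=2  'beaadaccbaaddbceedcabddbcbaceba'
  #17 SA[17]=20  'cabddbcbaceba'
  #18 SA[18]=9  'cbaaddbceedcabddbcbaceba'
  #19 SA[19]=26  'cbaceba'
  #20 SA[20]=8  'ccbaaddbceedcabddbcbaceba'
  #21 SA[21]=29  'ceba'
  #22 SA[22]=16  'ceedcabddbcbaceba'
  #23 SA[23]=6  'daccbaaddbceedcabddbcbaceba'
  #24 SA[24]=24  'dbcbaceba'
  #25 SA[25]=14  'dbceedcabddbcbaceba'
  #26 SA[26]=19  'dcabddbcbaceba'
  #27 SA[27]=23  'ddbcbaceba'
  #28 SA[28]=13  'ddbceedcabddbcbaceba'
  #29 SA[29]=3  'eaadaccbaaddbceedcabddbcbaceba'
  #30 SA[30]=30  'eba'
  #31 SA[31]=18  'edcabddbcbaceba'
  #32 SA[32]=17  'eedcabddbcbaceba'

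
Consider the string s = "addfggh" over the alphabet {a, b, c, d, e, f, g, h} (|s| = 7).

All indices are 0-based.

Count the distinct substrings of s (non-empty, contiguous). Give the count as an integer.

rank | idx | suffix
   0 |   0 | addfggh
   1 |   1 | ddfggh
   2 |   2 | dfggh
   3 |   3 | fggh
   4 |   4 | ggh
   5 |   5 | gh
   6 |   6 | h

SA = [0, 1, 2, 3, 4, 5, 6]
rank  pair      lcp
   1  s[0:],s[1:]  0  ''
   2  s[1:],s[2:]  1  'd'
   3  s[2:],s[3:]  0  ''
   4  s[3:],s[4:]  0  ''
   5  s[4:],s[5:]  1  'g'
   6  s[5:],s[6:]  0  ''

n(n+1)/2 = 7·8/2 = 28
Σ LCP = 0 + 0 + 1 + 0 + 0 + 1 + 0 = 2
distinct = 28 − 2 = 26

26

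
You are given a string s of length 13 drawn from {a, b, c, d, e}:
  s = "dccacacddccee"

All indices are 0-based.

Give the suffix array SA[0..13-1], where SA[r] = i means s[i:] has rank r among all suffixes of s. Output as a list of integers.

[3, 5, 2, 4, 1, 9, 6, 10, 0, 8, 7, 12, 11]

sorted suffixes:
  #0 SA[0]=3  'acacddccee'
  #1 SA[1]=5  'acddccee'
  #2 SA[2]=2  'cacacddccee'
  #3 SA[3]=4  'cacddccee'
  #4 SA[4]=1  'ccacacddccee'
  #5 SA[5]=9  'ccee'
  #6 SA[6]=6  'cddccee'
  #7 SA[7]=10  'cee'
  #8 SA[8]=0  'dccacacddccee'
  #9 SA[9]=8  'dccee'
  #10 SA[10]=7  'ddccee'
  #11 SA[11]=12  'e'
  #12 SA[12]=11  'ee'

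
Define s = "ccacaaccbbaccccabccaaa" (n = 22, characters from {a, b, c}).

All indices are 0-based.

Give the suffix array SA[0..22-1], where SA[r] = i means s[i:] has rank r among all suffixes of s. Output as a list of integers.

sorted suffixes:
  #0 SA[0]=21  'a'
  #1 SA[1]=20  'aa'
  #2 SA[2]=19  'aaa'
  #3 SA[3]=4  'aaccbbaccccabccaaa'
  #4 SA[4]=15  'abccaaa'
  #5 SA[5]=2  'acaaccbbaccccabccaaa'
  #6 SA[6]=5  'accbbaccccabccaaa'
  #7 SA[7]=10  'accccabccaaa'
  #8 SA[8]=9  'baccccabccaaa'
  #9 SA[9]=8  'bbaccccabccaaa'
  #10 SA[10]=16  'bccaaa'
  #11 SA[11]=18  'caaa'
  #12 SA[12]=3  'caaccbbaccccabccaaa'
  #13 SA[13]=14  'cabccaaa'
  #14 SA[14]=1  'cacaaccbbaccccabccaaa'
  #15 SA[15]=7  'cbbaccccabccaaa'
  #16 SA[16]=17  'ccaaa'
  #17 SA[17]=13  'ccabccaaa'
  #18 SA[18]=0  'ccacaaccbbaccccabccaaa'
  #19 SA[19]=6  'ccbbaccccabccaaa'
  #20 SA[20]=12  'cccabccaaa'
  #21 SA[21]=11  'ccccabccaaa'

[21, 20, 19, 4, 15, 2, 5, 10, 9, 8, 16, 18, 3, 14, 1, 7, 17, 13, 0, 6, 12, 11]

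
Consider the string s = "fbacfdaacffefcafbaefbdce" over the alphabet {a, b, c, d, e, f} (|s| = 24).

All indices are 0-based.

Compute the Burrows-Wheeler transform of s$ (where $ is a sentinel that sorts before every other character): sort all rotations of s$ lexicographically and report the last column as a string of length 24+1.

edbabcffffdaafbcaf$aeecfc

rank  rotation                   last
    0  $fbacfdaacffefcafbaefbdce  e
    1  aacffefcafbaefbdce$fbacfd  d
    2  acfdaacffefcafbaefbdce$fb  b
    3  acffefcafbaefbdce$fbacfda  a
    4  aefbdce$fbacfdaacffefcafb  b
    5  afbaefbdce$fbacfdaacffefc  c
    6  bacfdaacffefcafbaefbdce$f  f
    7  baefbdce$fbacfdaacffefcaf  f
    8  bdce$fbacfdaacffefcafbaef  f
    9  cafbaefbdce$fbacfdaacffef  f
   10  ce$fbacfdaacffefcafbaefbd  d
   11  cfdaacffefcafbaefbdce$fba  a
   12  cffefcafbaefbdce$fbacfdaa  a
   13  daacffefcafbaefbdce$fbacf  f
   14  dce$fbacfdaacffefcafbaefb  b
   15  e$fbacfdaacffefcafbaefbdc  c
   16  efbdce$fbacfdaacffefcafba  a
   17  efcafbaefbdce$fbacfdaacff  f
   18  fbacfdaacffefcafbaefbdce$  $
   19  fbaefbdce$fbacfdaacffefca  a
   20  fbdce$fbacfdaacffefcafbae  e
   21  fcafbaefbdce$fbacfdaacffe  e
   22  fdaacffefcafbaefbdce$fbac  c
   23  fefcafbaefbdce$fbacfdaacf  f
   24  ffefcafbaefbdce$fbacfdaac  c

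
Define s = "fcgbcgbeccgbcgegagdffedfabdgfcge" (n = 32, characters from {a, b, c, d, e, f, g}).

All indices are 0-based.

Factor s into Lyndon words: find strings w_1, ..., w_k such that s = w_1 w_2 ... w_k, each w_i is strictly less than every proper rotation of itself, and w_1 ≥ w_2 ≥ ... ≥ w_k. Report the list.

["f", "cg", "bcgbeccgbcgeg", "agdffedf", "abdgfcge"]

emit factor 1: 'f' (i=0, period=1)
emit factor 2: 'cg' (i=1, period=2)
emit factor 3: 'bcgbeccgbcgeg' (i=3, period=13)
emit factor 4: 'agdffedf' (i=16, period=8)
emit factor 5: 'abdgfcge' (i=24, period=8)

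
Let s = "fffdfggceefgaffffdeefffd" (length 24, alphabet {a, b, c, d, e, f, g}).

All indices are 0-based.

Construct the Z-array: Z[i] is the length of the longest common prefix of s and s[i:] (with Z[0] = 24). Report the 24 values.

[24, 2, 1, 0, 1, 0, 0, 0, 0, 0, 1, 0, 0, 3, 4, 2, 1, 0, 0, 0, 4, 2, 1, 0]

Z[0]=24
i=1: i≥r, start 0; Z[1]=2 grow→box=[1,3)
i=2: min(r-i=1, Z[1]=2)=1; Z[2]=1
i=3: i≥r, start 0; Z[3]=0
i=4: i≥r, start 0; Z[4]=1 grow→box=[4,5)
i=5: i≥r, start 0; Z[5]=0
i=6: i≥r, start 0; Z[6]=0
i=7: i≥r, start 0; Z[7]=0
i=8: i≥r, start 0; Z[8]=0
i=9: i≥r, start 0; Z[9]=0
i=10: i≥r, start 0; Z[10]=1 grow→box=[10,11)
i=11: i≥r, start 0; Z[11]=0
i=12: i≥r, start 0; Z[12]=0
i=13: i≥r, start 0; Z[13]=3 grow→box=[13,16)
i=14: min(r-i=2, Z[1]=2)=2; Z[14]=4 grow→box=[14,18)
i=15: min(r-i=3, Z[1]=2)=2; Z[15]=2
i=16: min(r-i=2, Z[2]=1)=1; Z[16]=1
i=17: min(r-i=1, Z[3]=0)=0; Z[17]=0
i=18: i≥r, start 0; Z[18]=0
i=19: i≥r, start 0; Z[19]=0
i=20: i≥r, start 0; Z[20]=4 grow→box=[20,24)
i=21: min(r-i=3, Z[1]=2)=2; Z[21]=2
i=22: min(r-i=2, Z[2]=1)=1; Z[22]=1
i=23: min(r-i=1, Z[3]=0)=0; Z[23]=0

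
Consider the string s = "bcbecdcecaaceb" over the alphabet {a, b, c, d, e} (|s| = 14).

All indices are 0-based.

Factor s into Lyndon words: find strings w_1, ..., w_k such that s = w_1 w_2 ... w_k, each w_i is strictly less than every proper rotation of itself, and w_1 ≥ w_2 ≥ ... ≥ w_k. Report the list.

emit factor 1: 'bcbecdcec' (i=0, period=9)
emit factor 2: 'aaceb' (i=9, period=5)

["bcbecdcec", "aaceb"]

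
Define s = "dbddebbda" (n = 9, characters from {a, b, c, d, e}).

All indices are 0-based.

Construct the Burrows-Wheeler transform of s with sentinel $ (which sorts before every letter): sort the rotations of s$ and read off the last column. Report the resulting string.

adebdb$bdd

rank  rotation    last
    0  $dbddebbda  a
    1  a$dbddebbd  d
    2  bbda$dbdde  e
    3  bda$dbddeb  b
    4  bddebbda$d  d
    5  da$dbddebb  b
    6  dbddebbda$  $
    7  ddebbda$db  b
    8  debbda$dbd  d
    9  ebbda$dbdd  d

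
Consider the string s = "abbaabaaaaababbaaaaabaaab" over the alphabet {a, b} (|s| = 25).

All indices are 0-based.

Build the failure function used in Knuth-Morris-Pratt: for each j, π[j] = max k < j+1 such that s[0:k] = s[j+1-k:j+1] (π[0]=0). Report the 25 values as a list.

π[0] = 0
j=1 s[j]='b': π[1]=0 (border '')
j=2 s[j]='b': π[2]=0 (border '')
j=3 s[j]='a': π[3]=1 (border 'a')
j=4 s[j]='a': k: 1→0; π[4]=1 (border 'a')
j=5 s[j]='b': π[5]=2 (border 'ab')
j=6 s[j]='a': k: 2→0; π[6]=1 (border 'a')
j=7 s[j]='a': k: 1→0; π[7]=1 (border 'a')
j=8 s[j]='a': k: 1→0; π[8]=1 (border 'a')
j=9 s[j]='a': k: 1→0; π[9]=1 (border 'a')
j=10 s[j]='a': k: 1→0; π[10]=1 (border 'a')
j=11 s[j]='b': π[11]=2 (border 'ab')
j=12 s[j]='a': k: 2→0; π[12]=1 (border 'a')
j=13 s[j]='b': π[13]=2 (border 'ab')
j=14 s[j]='b': π[14]=3 (border 'abb')
j=15 s[j]='a': π[15]=4 (border 'abba')
j=16 s[j]='a': π[16]=5 (border 'abbaa')
j=17 s[j]='a': k: 5→1→0; π[17]=1 (border 'a')
j=18 s[j]='a': k: 1→0; π[18]=1 (border 'a')
j=19 s[j]='a': k: 1→0; π[19]=1 (border 'a')
j=20 s[j]='b': π[20]=2 (border 'ab')
j=21 s[j]='a': k: 2→0; π[21]=1 (border 'a')
j=22 s[j]='a': k: 1→0; π[22]=1 (border 'a')
j=23 s[j]='a': k: 1→0; π[23]=1 (border 'a')
j=24 s[j]='b': π[24]=2 (border 'ab')

[0, 0, 0, 1, 1, 2, 1, 1, 1, 1, 1, 2, 1, 2, 3, 4, 5, 1, 1, 1, 2, 1, 1, 1, 2]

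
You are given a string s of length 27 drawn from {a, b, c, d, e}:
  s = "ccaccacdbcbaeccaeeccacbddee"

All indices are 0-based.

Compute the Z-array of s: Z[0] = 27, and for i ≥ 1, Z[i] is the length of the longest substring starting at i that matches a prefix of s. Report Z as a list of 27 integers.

[27, 1, 0, 4, 1, 0, 1, 0, 0, 1, 0, 0, 0, 3, 1, 0, 0, 0, 4, 1, 0, 1, 0, 0, 0, 0, 0]

Z[0]=27
i=1: outside box; Z[1]=1 grow→box=[1,2)
i=2: outside box; Z[2]=0
i=3: outside box; Z[3]=4 grow→box=[3,7)
i=4: min(r-i=3, Z[1]=1)=1; Z[4]=1
i=5: min(r-i=2, Z[2]=0)=0; Z[5]=0
i=6: min(r-i=1, Z[3]=4)=1; Z[6]=1
i=7: outside box; Z[7]=0
i=8: outside box; Z[8]=0
i=9: outside box; Z[9]=1 grow→box=[9,10)
i=10: outside box; Z[10]=0
i=11: outside box; Z[11]=0
i=12: outside box; Z[12]=0
i=13: outside box; Z[13]=3 grow→box=[13,16)
i=14: min(r-i=2, Z[1]=1)=1; Z[14]=1
i=15: min(r-i=1, Z[2]=0)=0; Z[15]=0
i=16: outside box; Z[16]=0
i=17: outside box; Z[17]=0
i=18: outside box; Z[18]=4 grow→box=[18,22)
i=19: min(r-i=3, Z[1]=1)=1; Z[19]=1
i=20: min(r-i=2, Z[2]=0)=0; Z[20]=0
i=21: min(r-i=1, Z[3]=4)=1; Z[21]=1
i=22: outside box; Z[22]=0
i=23: outside box; Z[23]=0
i=24: outside box; Z[24]=0
i=25: outside box; Z[25]=0
i=26: outside box; Z[26]=0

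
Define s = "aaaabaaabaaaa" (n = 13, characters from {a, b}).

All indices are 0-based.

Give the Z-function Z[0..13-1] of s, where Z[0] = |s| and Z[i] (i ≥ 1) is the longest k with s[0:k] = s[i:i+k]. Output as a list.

[13, 3, 2, 1, 0, 3, 2, 1, 0, 4, 3, 2, 1]

Z[0]=13
i=1: fresh scan; Z[1]=3 grow→box=[1,4)
i=2: min(r-i=2, Z[1]=3)=2; Z[2]=2
i=3: min(r-i=1, Z[2]=2)=1; Z[3]=1
i=4: fresh scan; Z[4]=0
i=5: fresh scan; Z[5]=3 grow→box=[5,8)
i=6: min(r-i=2, Z[1]=3)=2; Z[6]=2
i=7: min(r-i=1, Z[2]=2)=1; Z[7]=1
i=8: fresh scan; Z[8]=0
i=9: fresh scan; Z[9]=4 grow→box=[9,13)
i=10: min(r-i=3, Z[1]=3)=3; Z[10]=3
i=11: min(r-i=2, Z[2]=2)=2; Z[11]=2
i=12: min(r-i=1, Z[3]=1)=1; Z[12]=1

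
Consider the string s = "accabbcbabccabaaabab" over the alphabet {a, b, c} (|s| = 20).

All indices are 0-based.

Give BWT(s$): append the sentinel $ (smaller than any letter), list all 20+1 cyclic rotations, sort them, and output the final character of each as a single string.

rank  rotation               last
    0  $accabbcbabccabaaabab  b
    1  aaabab$accabbcbabccab  b
    2  aabab$accabbcbabccaba  a
    3  ab$accabbcbabccabaaab  b
    4  abaaabab$accabbcbabcc  c
    5  abab$accabbcbabccabaa  a
    6  abbcbabccabaaabab$acc  c
    7  abccabaaabab$accabbcb  b
    8  accabbcbabccabaaabab$  $
    9  b$accabbcbabccabaaaba  a
   10  baaabab$accabbcbabcca  a
   11  bab$accabbcbabccabaaa  a
   12  babccabaaabab$accabbc  c
   13  bbcbabccabaaabab$acca  a
   14  bcbabccabaaabab$accab  b
   15  bccabaaabab$accabbcba  a
   16  cabaaabab$accabbcbabc  c
   17  cabbcbabccabaaabab$ac  c
   18  cbabccabaaabab$accabb  b
   19  ccabaaabab$accabbcbab  b
   20  ccabbcbabccabaaabab$a  a

bbabcacb$aaacabaccbba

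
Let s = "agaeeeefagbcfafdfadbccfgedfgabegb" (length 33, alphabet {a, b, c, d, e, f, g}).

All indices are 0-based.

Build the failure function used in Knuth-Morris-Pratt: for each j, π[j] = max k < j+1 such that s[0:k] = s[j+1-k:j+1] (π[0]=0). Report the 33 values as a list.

[0, 0, 1, 0, 0, 0, 0, 0, 1, 2, 0, 0, 0, 1, 0, 0, 0, 1, 0, 0, 0, 0, 0, 0, 0, 0, 0, 0, 1, 0, 0, 0, 0]

π[0] = 0
j=1 s[j]='g': π[1]=0 (border '')
j=2 s[j]='a': π[2]=1 (border 'a')
j=3 s[j]='e': k: 1→0; π[3]=0 (border '')
j=4 s[j]='e': π[4]=0 (border '')
j=5 s[j]='e': π[5]=0 (border '')
j=6 s[j]='e': π[6]=0 (border '')
j=7 s[j]='f': π[7]=0 (border '')
j=8 s[j]='a': π[8]=1 (border 'a')
j=9 s[j]='g': π[9]=2 (border 'ag')
j=10 s[j]='b': k: 2→0; π[10]=0 (border '')
j=11 s[j]='c': π[11]=0 (border '')
j=12 s[j]='f': π[12]=0 (border '')
j=13 s[j]='a': π[13]=1 (border 'a')
j=14 s[j]='f': k: 1→0; π[14]=0 (border '')
j=15 s[j]='d': π[15]=0 (border '')
j=16 s[j]='f': π[16]=0 (border '')
j=17 s[j]='a': π[17]=1 (border 'a')
j=18 s[j]='d': k: 1→0; π[18]=0 (border '')
j=19 s[j]='b': π[19]=0 (border '')
j=20 s[j]='c': π[20]=0 (border '')
j=21 s[j]='c': π[21]=0 (border '')
j=22 s[j]='f': π[22]=0 (border '')
j=23 s[j]='g': π[23]=0 (border '')
j=24 s[j]='e': π[24]=0 (border '')
j=25 s[j]='d': π[25]=0 (border '')
j=26 s[j]='f': π[26]=0 (border '')
j=27 s[j]='g': π[27]=0 (border '')
j=28 s[j]='a': π[28]=1 (border 'a')
j=29 s[j]='b': k: 1→0; π[29]=0 (border '')
j=30 s[j]='e': π[30]=0 (border '')
j=31 s[j]='g': π[31]=0 (border '')
j=32 s[j]='b': π[32]=0 (border '')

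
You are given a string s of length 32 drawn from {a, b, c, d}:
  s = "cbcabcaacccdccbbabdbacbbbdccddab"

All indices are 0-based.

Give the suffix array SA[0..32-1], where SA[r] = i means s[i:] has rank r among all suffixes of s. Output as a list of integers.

rank | idx | suffix
   0 |   6 | aacccdccbbabdbacbbbdccddab
   1 |  30 | ab
   2 |   3 | abcaacccdccbbabdbacbbbdccddab
   3 |  16 | abdbacbbbdccddab
   4 |  20 | acbbbdccddab
   5 |   7 | acccdccbbabdbacbbbdccddab
   6 |  31 | b
   7 |  15 | babdbacbbbdccddab
   8 |  19 | bacbbbdccddab
   9 |  14 | bbabdbacbbbdccddab
  10 |  22 | bbbdccddab
  11 |  23 | bbdccddab
  12 |   4 | bcaacccdccbbabdbacbbbdccddab
  13 |   1 | bcabcaacccdccbbabdbacbbbdccddab
  14 |  17 | bdbacbbbdccddab
  15 |  24 | bdccddab
  16 |   5 | caacccdccbbabdbacbbbdccddab
  17 |   2 | cabcaacccdccbbabdbacbbbdccddab
  18 |  13 | cbbabdbacbbbdccddab
  19 |  21 | cbbbdccddab
  20 |   0 | cbcabcaacccdccbbabdbacbbbdccddab
  21 |  12 | ccbbabdbacbbbdccddab
  22 |   8 | cccdccbbabdbacbbbdccddab
  23 |   9 | ccdccbbabdbacbbbdccddab
  24 |  26 | ccddab
  25 |  10 | cdccbbabdbacbbbdccddab
  26 |  27 | cddab
  27 |  29 | dab
  28 |  18 | dbacbbbdccddab
  29 |  11 | dccbbabdbacbbbdccddab
  30 |  25 | dccddab
  31 |  28 | ddab

[6, 30, 3, 16, 20, 7, 31, 15, 19, 14, 22, 23, 4, 1, 17, 24, 5, 2, 13, 21, 0, 12, 8, 9, 26, 10, 27, 29, 18, 11, 25, 28]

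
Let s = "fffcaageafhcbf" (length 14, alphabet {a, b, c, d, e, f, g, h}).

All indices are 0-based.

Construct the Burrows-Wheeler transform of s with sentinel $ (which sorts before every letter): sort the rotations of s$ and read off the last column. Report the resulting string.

rank  rotation         last
    0  $fffcaageafhcbf  f
    1  aageafhcbf$fffc  c
    2  afhcbf$fffcaage  e
    3  ageafhcbf$fffca  a
    4  bf$fffcaageafhc  c
    5  caageafhcbf$fff  f
    6  cbf$fffcaageafh  h
    7  eafhcbf$fffcaag  g
    8  f$fffcaageafhcb  b
    9  fcaageafhcbf$ff  f
   10  ffcaageafhcbf$f  f
   11  fffcaageafhcbf$  $
   12  fhcbf$fffcaagea  a
   13  geafhcbf$fffcaa  a
   14  hcbf$fffcaageaf  f

fceacfhgbff$aaf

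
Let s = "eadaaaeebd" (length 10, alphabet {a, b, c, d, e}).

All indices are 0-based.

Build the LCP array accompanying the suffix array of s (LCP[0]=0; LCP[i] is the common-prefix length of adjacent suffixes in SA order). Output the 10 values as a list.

[0, 2, 1, 1, 0, 0, 1, 0, 1, 1]

rank→(start, suffix):
  0 → (3, 'aaaeebd')
  1 → (4, 'aaeebd')
  2 → (1, 'adaaaeebd')
  3 → (5, 'aeebd')
  4 → (8, 'bd')
  5 → (9, 'd')
  6 → (2, 'daaaeebd')
  7 → (0, 'eadaaaeebd')
  8 → (7, 'ebd')
  9 → (6, 'eebd')

SA = [3, 4, 1, 5, 8, 9, 2, 0, 7, 6]
rank  pair      lcp
   1  s[3:],s[4:]  2  'aa'
   2  s[4:],s[1:]  1  'a'
   3  s[1:],s[5:]  1  'a'
   4  s[5:],s[8:]  0  ''
   5  s[8:],s[9:]  0  ''
   6  s[9:],s[2:]  1  'd'
   7  s[2:],s[0:]  0  ''
   8  s[0:],s[7:]  1  'e'
   9  s[7:],s[6:]  1  'e'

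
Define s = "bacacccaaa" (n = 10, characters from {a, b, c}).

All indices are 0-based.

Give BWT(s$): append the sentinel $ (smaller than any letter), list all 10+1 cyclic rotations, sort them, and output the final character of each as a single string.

rank  rotation     last
    0  $bacacccaaa  a
    1  a$bacacccaa  a
    2  aa$bacaccca  a
    3  aaa$bacaccc  c
    4  acacccaaa$b  b
    5  acccaaa$bac  c
    6  bacacccaaa$  $
    7  caaa$bacacc  c
    8  cacccaaa$ba  a
    9  ccaaa$bacac  c
   10  cccaaa$baca  a

aaacbc$caca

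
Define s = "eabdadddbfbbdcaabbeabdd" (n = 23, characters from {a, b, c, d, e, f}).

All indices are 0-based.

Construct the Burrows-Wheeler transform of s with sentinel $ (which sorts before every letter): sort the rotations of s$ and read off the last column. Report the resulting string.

dcaeedfaababdddbdbbda$bb

rank  rotation                  last
    0  $eabdadddbfbbdcaabbeabdd  d
    1  aabbeabdd$eabdadddbfbbdc  c
    2  abbeabdd$eabdadddbfbbdca  a
    3  abdadddbfbbdcaabbeabdd$e  e
    4  abdd$eabdadddbfbbdcaabbe  e
    5  adddbfbbdcaabbeabdd$eabd  d
    6  bbdcaabbeabdd$eabdadddbf  f
    7  bbeabdd$eabdadddbfbbdcaa  a
    8  bdadddbfbbdcaabbeabdd$ea  a
    9  bdcaabbeabdd$eabdadddbfb  b
   10  bdd$eabdadddbfbbdcaabbea  a
   11  beabdd$eabdadddbfbbdcaab  b
   12  bfbbdcaabbeabdd$eabdaddd  d
   13  caabbeabdd$eabdadddbfbbd  d
   14  d$eabdadddbfbbdcaabbeabd  d
   15  dadddbfbbdcaabbeabdd$eab  b
   16  dbfbbdcaabbeabdd$eabdadd  d
   17  dcaabbeabdd$eabdadddbfbb  b
   18  dd$eabdadddbfbbdcaabbeab  b
   19  ddbfbbdcaabbeabdd$eabdad  d
   20  dddbfbbdcaabbeabdd$eabda  a
   21  eabdadddbfbbdcaabbeabdd$  $
   22  eabdd$eabdadddbfbbdcaabb  b
   23  fbbdcaabbeabdd$eabdadddb  b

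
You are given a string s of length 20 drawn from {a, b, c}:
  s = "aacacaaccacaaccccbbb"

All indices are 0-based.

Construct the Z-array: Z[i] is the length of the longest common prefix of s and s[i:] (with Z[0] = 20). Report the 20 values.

[20, 1, 0, 1, 0, 3, 1, 0, 0, 1, 0, 3, 1, 0, 0, 0, 0, 0, 0, 0]

Z[0]=20
i=1: fresh scan; Z[1]=1 extend→box=[1,2)
i=2: fresh scan; Z[2]=0
i=3: fresh scan; Z[3]=1 extend→box=[3,4)
i=4: fresh scan; Z[4]=0
i=5: fresh scan; Z[5]=3 extend→box=[5,8)
i=6: min(r-i=2, Z[1]=1)=1; Z[6]=1
i=7: min(r-i=1, Z[2]=0)=0; Z[7]=0
i=8: fresh scan; Z[8]=0
i=9: fresh scan; Z[9]=1 extend→box=[9,10)
i=10: fresh scan; Z[10]=0
i=11: fresh scan; Z[11]=3 extend→box=[11,14)
i=12: min(r-i=2, Z[1]=1)=1; Z[12]=1
i=13: min(r-i=1, Z[2]=0)=0; Z[13]=0
i=14: fresh scan; Z[14]=0
i=15: fresh scan; Z[15]=0
i=16: fresh scan; Z[16]=0
i=17: fresh scan; Z[17]=0
i=18: fresh scan; Z[18]=0
i=19: fresh scan; Z[19]=0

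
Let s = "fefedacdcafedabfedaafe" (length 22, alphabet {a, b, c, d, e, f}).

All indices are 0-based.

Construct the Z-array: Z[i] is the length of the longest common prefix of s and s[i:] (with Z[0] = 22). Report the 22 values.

[22, 0, 2, 0, 0, 0, 0, 0, 0, 0, 2, 0, 0, 0, 0, 2, 0, 0, 0, 0, 2, 0]

Z[0]=22
i=1: fresh scan; Z[1]=0
i=2: fresh scan; Z[2]=2 grow→box=[2,4)
i=3: min(r-i=1, Z[1]=0)=0; Z[3]=0
i=4: fresh scan; Z[4]=0
i=5: fresh scan; Z[5]=0
i=6: fresh scan; Z[6]=0
i=7: fresh scan; Z[7]=0
i=8: fresh scan; Z[8]=0
i=9: fresh scan; Z[9]=0
i=10: fresh scan; Z[10]=2 grow→box=[10,12)
i=11: min(r-i=1, Z[1]=0)=0; Z[11]=0
i=12: fresh scan; Z[12]=0
i=13: fresh scan; Z[13]=0
i=14: fresh scan; Z[14]=0
i=15: fresh scan; Z[15]=2 grow→box=[15,17)
i=16: min(r-i=1, Z[1]=0)=0; Z[16]=0
i=17: fresh scan; Z[17]=0
i=18: fresh scan; Z[18]=0
i=19: fresh scan; Z[19]=0
i=20: fresh scan; Z[20]=2 grow→box=[20,22)
i=21: min(r-i=1, Z[1]=0)=0; Z[21]=0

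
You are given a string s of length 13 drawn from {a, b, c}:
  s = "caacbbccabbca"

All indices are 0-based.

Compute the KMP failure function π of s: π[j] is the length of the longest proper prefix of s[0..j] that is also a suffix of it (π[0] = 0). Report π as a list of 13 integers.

[0, 0, 0, 1, 0, 0, 1, 1, 2, 0, 0, 1, 2]

π[0] = 0
j=1 s[j]='a': π[1]=0 (border '')
j=2 s[j]='a': π[2]=0 (border '')
j=3 s[j]='c': π[3]=1 (border 'c')
j=4 s[j]='b': k: 1→0; π[4]=0 (border '')
j=5 s[j]='b': π[5]=0 (border '')
j=6 s[j]='c': π[6]=1 (border 'c')
j=7 s[j]='c': k: 1→0; π[7]=1 (border 'c')
j=8 s[j]='a': π[8]=2 (border 'ca')
j=9 s[j]='b': k: 2→0; π[9]=0 (border '')
j=10 s[j]='b': π[10]=0 (border '')
j=11 s[j]='c': π[11]=1 (border 'c')
j=12 s[j]='a': π[12]=2 (border 'ca')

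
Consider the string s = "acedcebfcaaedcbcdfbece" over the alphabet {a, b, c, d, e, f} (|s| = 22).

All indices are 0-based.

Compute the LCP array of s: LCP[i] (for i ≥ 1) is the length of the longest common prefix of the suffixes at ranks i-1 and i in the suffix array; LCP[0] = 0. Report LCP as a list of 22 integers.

rank | idx | suffix
   0 |   9 | aaedcbcdfbece
   1 |   0 | acedcebfcaaedcbcdfbece
   2 |  10 | aedcbcdfbece
   3 |  14 | bcdfbece
   4 |  18 | bece
   5 |   6 | bfcaaedcbcdfbece
   6 |   8 | caaedcbcdfbece
   7 |  13 | cbcdfbece
   8 |  15 | cdfbece
   9 |  20 | ce
  10 |   4 | cebfcaaedcbcdfbece
  11 |   1 | cedcebfcaaedcbcdfbece
  12 |  12 | dcbcdfbece
  13 |   3 | dcebfcaaedcbcdfbece
  14 |  16 | dfbece
  15 |  21 | e
  16 |   5 | ebfcaaedcbcdfbece
  17 |  19 | ece
  18 |  11 | edcbcdfbece
  19 |   2 | edcebfcaaedcbcdfbece
  20 |  17 | fbece
  21 |   7 | fcaaedcbcdfbece

SA = [9, 0, 10, 14, 18, 6, 8, 13, 15, 20, 4, 1, 12, 3, 16, 21, 5, 19, 11, 2, 17, 7]
i: (SA[i-1],SA[i]) lcp shared
  1: (9,0) 1 'a'
  2: (0,10) 1 'a'
  3: (10,14) 0 ''
  4: (14,18) 1 'b'
  5: (18,6) 1 'b'
  6: (6,8) 0 ''
  7: (8,13) 1 'c'
  8: (13,15) 1 'c'
  9: (15,20) 1 'c'
  10: (20,4) 2 'ce'
  11: (4,1) 2 'ce'
  12: (1,12) 0 ''
  13: (12,3) 2 'dc'
  14: (3,16) 1 'd'
  15: (16,21) 0 ''
  16: (21,5) 1 'e'
  17: (5,19) 1 'e'
  18: (19,11) 1 'e'
  19: (11,2) 3 'edc'
  20: (2,17) 0 ''
  21: (17,7) 1 'f'

[0, 1, 1, 0, 1, 1, 0, 1, 1, 1, 2, 2, 0, 2, 1, 0, 1, 1, 1, 3, 0, 1]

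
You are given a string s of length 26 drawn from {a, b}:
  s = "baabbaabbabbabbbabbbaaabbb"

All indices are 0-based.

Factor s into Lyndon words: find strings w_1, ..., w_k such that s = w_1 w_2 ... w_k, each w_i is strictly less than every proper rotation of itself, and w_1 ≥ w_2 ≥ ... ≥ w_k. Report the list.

emit factor 1: 'b' (i=0, period=1)
emit factor 2: 'aabbaabbabbabbbabbb' (i=1, period=19)
emit factor 3: 'aaabbb' (i=20, period=6)

["b", "aabbaabbabbabbbabbb", "aaabbb"]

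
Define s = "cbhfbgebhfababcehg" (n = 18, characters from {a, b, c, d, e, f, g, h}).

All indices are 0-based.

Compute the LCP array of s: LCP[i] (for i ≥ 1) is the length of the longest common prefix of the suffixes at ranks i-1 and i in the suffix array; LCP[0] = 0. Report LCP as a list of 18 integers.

sorted suffixes:
  #0 SA[0]=10  'ababcehg'
  #1 SA[1]=12  'abcehg'
  #2 SA[2]=11  'babcehg'
  #3 SA[3]=13  'bcehg'
  #4 SA[4]=4  'bgebhfababcehg'
  #5 SA[5]=7  'bhfababcehg'
  #6 SA[6]=1  'bhfbgebhfababcehg'
  #7 SA[7]=0  'cbhfbgebhfababcehg'
  #8 SA[8]=14  'cehg'
  #9 SA[9]=6  'ebhfababcehg'
  #10 SA[10]=15  'ehg'
  #11 SA[11]=9  'fababcehg'
  #12 SA[12]=3  'fbgebhfababcehg'
  #13 SA[13]=17  'g'
  #14 SA[14]=5  'gebhfababcehg'
  #15 SA[15]=8  'hfababcehg'
  #16 SA[16]=2  'hfbgebhfababcehg'
  #17 SA[17]=16  'hg'

SA = [10, 12, 11, 13, 4, 7, 1, 0, 14, 6, 15, 9, 3, 17, 5, 8, 2, 16]
i: (SA[i-1],SA[i]) lcp shared
  1: (10,12) 2 'ab'
  2: (12,11) 0 ''
  3: (11,13) 1 'b'
  4: (13,4) 1 'b'
  5: (4,7) 1 'b'
  6: (7,1) 3 'bhf'
  7: (1,0) 0 ''
  8: (0,14) 1 'c'
  9: (14,6) 0 ''
  10: (6,15) 1 'e'
  11: (15,9) 0 ''
  12: (9,3) 1 'f'
  13: (3,17) 0 ''
  14: (17,5) 1 'g'
  15: (5,8) 0 ''
  16: (8,2) 2 'hf'
  17: (2,16) 1 'h'

[0, 2, 0, 1, 1, 1, 3, 0, 1, 0, 1, 0, 1, 0, 1, 0, 2, 1]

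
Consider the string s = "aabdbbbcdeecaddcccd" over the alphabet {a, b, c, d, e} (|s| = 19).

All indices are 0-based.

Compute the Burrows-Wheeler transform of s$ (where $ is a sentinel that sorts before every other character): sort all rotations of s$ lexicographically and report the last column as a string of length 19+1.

d$acdbbaedccbcbdaced

rank  rotation              last
    0  $aabdbbbcdeecaddcccd  d
    1  aabdbbbcdeecaddcccd$  $
    2  abdbbbcdeecaddcccd$a  a
    3  addcccd$aabdbbbcdeec  c
    4  bbbcdeecaddcccd$aabd  d
    5  bbcdeecaddcccd$aabdb  b
    6  bcdeecaddcccd$aabdbb  b
    7  bdbbbcdeecaddcccd$aa  a
    8  caddcccd$aabdbbbcdee  e
    9  cccd$aabdbbbcdeecadd  d
   10  ccd$aabdbbbcdeecaddc  c
   11  cd$aabdbbbcdeecaddcc  c
   12  cdeecaddcccd$aabdbbb  b
   13  d$aabdbbbcdeecaddccc  c
   14  dbbbcdeecaddcccd$aab  b
   15  dcccd$aabdbbbcdeecad  d
   16  ddcccd$aabdbbbcdeeca  a
   17  deecaddcccd$aabdbbbc  c
   18  ecaddcccd$aabdbbbcde  e
   19  eecaddcccd$aabdbbbcd  d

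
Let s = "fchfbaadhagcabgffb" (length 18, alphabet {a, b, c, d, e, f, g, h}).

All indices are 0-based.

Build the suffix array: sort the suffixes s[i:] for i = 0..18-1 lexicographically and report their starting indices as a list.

rank→(start, suffix):
  0 → (5, 'aadhagcabgffb')
  1 → (12, 'abgffb')
  2 → (6, 'adhagcabgffb')
  3 → (9, 'agcabgffb')
  4 → (17, 'b')
  5 → (4, 'baadhagcabgffb')
  6 → (13, 'bgffb')
  7 → (11, 'cabgffb')
  8 → (1, 'chfbaadhagcabgffb')
  9 → (7, 'dhagcabgffb')
  10 → (16, 'fb')
  11 → (3, 'fbaadhagcabgffb')
  12 → (0, 'fchfbaadhagcabgffb')
  13 → (15, 'ffb')
  14 → (10, 'gcabgffb')
  15 → (14, 'gffb')
  16 → (8, 'hagcabgffb')
  17 → (2, 'hfbaadhagcabgffb')

[5, 12, 6, 9, 17, 4, 13, 11, 1, 7, 16, 3, 0, 15, 10, 14, 8, 2]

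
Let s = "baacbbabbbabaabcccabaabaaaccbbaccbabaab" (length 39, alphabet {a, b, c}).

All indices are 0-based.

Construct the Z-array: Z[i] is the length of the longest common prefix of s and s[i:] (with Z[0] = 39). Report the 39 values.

[39, 0, 0, 0, 1, 2, 0, 1, 1, 2, 0, 3, 0, 0, 1, 0, 0, 0, 0, 3, 0, 0, 3, 0, 0, 0, 0, 0, 1, 2, 0, 0, 0, 2, 0, 3, 0, 0, 1]

Z[0]=39
i=1: outside box; Z[1]=0
i=2: outside box; Z[2]=0
i=3: outside box; Z[3]=0
i=4: outside box; Z[4]=1 scan→box=[4,5)
i=5: outside box; Z[5]=2 scan→box=[5,7)
i=6: min(r-i=1, Z[1]=0)=0; Z[6]=0
i=7: outside box; Z[7]=1 scan→box=[7,8)
i=8: outside box; Z[8]=1 scan→box=[8,9)
i=9: outside box; Z[9]=2 scan→box=[9,11)
i=10: min(r-i=1, Z[1]=0)=0; Z[10]=0
i=11: outside box; Z[11]=3 scan→box=[11,14)
i=12: min(r-i=2, Z[1]=0)=0; Z[12]=0
i=13: min(r-i=1, Z[2]=0)=0; Z[13]=0
i=14: outside box; Z[14]=1 scan→box=[14,15)
i=15: outside box; Z[15]=0
i=16: outside box; Z[16]=0
i=17: outside box; Z[17]=0
i=18: outside box; Z[18]=0
i=19: outside box; Z[19]=3 scan→box=[19,22)
i=20: min(r-i=2, Z[1]=0)=0; Z[20]=0
i=21: min(r-i=1, Z[2]=0)=0; Z[21]=0
i=22: outside box; Z[22]=3 scan→box=[22,25)
i=23: min(r-i=2, Z[1]=0)=0; Z[23]=0
i=24: min(r-i=1, Z[2]=0)=0; Z[24]=0
i=25: outside box; Z[25]=0
i=26: outside box; Z[26]=0
i=27: outside box; Z[27]=0
i=28: outside box; Z[28]=1 scan→box=[28,29)
i=29: outside box; Z[29]=2 scan→box=[29,31)
i=30: min(r-i=1, Z[1]=0)=0; Z[30]=0
i=31: outside box; Z[31]=0
i=32: outside box; Z[32]=0
i=33: outside box; Z[33]=2 scan→box=[33,35)
i=34: min(r-i=1, Z[1]=0)=0; Z[34]=0
i=35: outside box; Z[35]=3 scan→box=[35,38)
i=36: min(r-i=2, Z[1]=0)=0; Z[36]=0
i=37: min(r-i=1, Z[2]=0)=0; Z[37]=0
i=38: outside box; Z[38]=1 scan→box=[38,39)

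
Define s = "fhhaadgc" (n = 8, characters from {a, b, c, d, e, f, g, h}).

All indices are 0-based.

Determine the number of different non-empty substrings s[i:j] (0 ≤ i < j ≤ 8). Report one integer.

sorted suffixes:
  #0 SA[0]=3  'aadgc'
  #1 SA[1]=4  'adgc'
  #2 SA[2]=7  'c'
  #3 SA[3]=5  'dgc'
  #4 SA[4]=0  'fhhaadgc'
  #5 SA[5]=6  'gc'
  #6 SA[6]=2  'haadgc'
  #7 SA[7]=1  'hhaadgc'

SA = [3, 4, 7, 5, 0, 6, 2, 1]
i: (SA[i-1],SA[i]) lcp shared
  1: (3,4) 1 'a'
  2: (4,7) 0 ''
  3: (7,5) 0 ''
  4: (5,0) 0 ''
  5: (0,6) 0 ''
  6: (6,2) 0 ''
  7: (2,1) 1 'h'

n(n+1)/2 = 8·9/2 = 36
Σ LCP = 0 + 1 + 0 + 0 + 0 + 0 + 0 + 1 = 2
distinct = 36 − 2 = 34

34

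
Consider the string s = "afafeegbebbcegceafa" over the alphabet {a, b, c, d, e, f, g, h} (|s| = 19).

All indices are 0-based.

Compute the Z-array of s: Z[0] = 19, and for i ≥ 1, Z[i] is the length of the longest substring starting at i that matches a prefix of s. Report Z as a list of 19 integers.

Z[0]=19
i=1: outside box; Z[1]=0
i=2: outside box; Z[2]=2 scan→box=[2,4)
i=3: min(r-i=1, Z[1]=0)=0; Z[3]=0
i=4: outside box; Z[4]=0
i=5: outside box; Z[5]=0
i=6: outside box; Z[6]=0
i=7: outside box; Z[7]=0
i=8: outside box; Z[8]=0
i=9: outside box; Z[9]=0
i=10: outside box; Z[10]=0
i=11: outside box; Z[11]=0
i=12: outside box; Z[12]=0
i=13: outside box; Z[13]=0
i=14: outside box; Z[14]=0
i=15: outside box; Z[15]=0
i=16: outside box; Z[16]=3 scan→box=[16,19)
i=17: min(r-i=2, Z[1]=0)=0; Z[17]=0
i=18: min(r-i=1, Z[2]=2)=1; Z[18]=1

[19, 0, 2, 0, 0, 0, 0, 0, 0, 0, 0, 0, 0, 0, 0, 0, 3, 0, 1]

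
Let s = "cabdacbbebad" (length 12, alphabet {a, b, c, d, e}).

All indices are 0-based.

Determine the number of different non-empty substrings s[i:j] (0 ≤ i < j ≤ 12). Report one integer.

71

sorted suffixes:
  #0 SA[0]=1  'abdacbbebad'
  #1 SA[1]=4  'acbbebad'
  #2 SA[2]=10  'ad'
  #3 SA[3]=9  'bad'
  #4 SA[4]=6  'bbebad'
  #5 SA[5]=2  'bdacbbebad'
  #6 SA[6]=7  'bebad'
  #7 SA[7]=0  'cabdacbbebad'
  #8 SA[8]=5  'cbbebad'
  #9 SA[9]=11  'd'
  #10 SA[10]=3  'dacbbebad'
  #11 SA[11]=8  'ebad'

SA = [1, 4, 10, 9, 6, 2, 7, 0, 5, 11, 3, 8]
i: (SA[i-1],SA[i]) lcp shared
  1: (1,4) 1 'a'
  2: (4,10) 1 'a'
  3: (10,9) 0 ''
  4: (9,6) 1 'b'
  5: (6,2) 1 'b'
  6: (2,7) 1 'b'
  7: (7,0) 0 ''
  8: (0,5) 1 'c'
  9: (5,11) 0 ''
  10: (11,3) 1 'd'
  11: (3,8) 0 ''

n(n+1)/2 = 12·13/2 = 78
Σ LCP = 0 + 1 + 1 + 0 + 1 + 1 + 1 + 0 + 1 + 0 + 1 + 0 = 7
distinct = 78 − 7 = 71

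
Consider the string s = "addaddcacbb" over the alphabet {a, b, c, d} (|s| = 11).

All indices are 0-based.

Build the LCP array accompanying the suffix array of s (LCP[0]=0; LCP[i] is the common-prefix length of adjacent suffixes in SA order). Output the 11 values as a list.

[0, 1, 3, 0, 1, 0, 1, 0, 1, 1, 2]

sorted suffixes:
  #0 SA[0]=7  'acbb'
  #1 SA[1]=0  'addaddcacbb'
  #2 SA[2]=3  'addcacbb'
  #3 SA[3]=10  'b'
  #4 SA[4]=9  'bb'
  #5 SA[5]=6  'cacbb'
  #6 SA[6]=8  'cbb'
  #7 SA[7]=2  'daddcacbb'
  #8 SA[8]=5  'dcacbb'
  #9 SA[9]=1  'ddaddcacbb'
  #10 SA[10]=4  'ddcacbb'

SA = [7, 0, 3, 10, 9, 6, 8, 2, 5, 1, 4]
rank  pair      lcp
   1  s[7:],s[0:]  1  'a'
   2  s[0:],s[3:]  3  'add'
   3  s[3:],s[10:]  0  ''
   4  s[10:],s[9:]  1  'b'
   5  s[9:],s[6:]  0  ''
   6  s[6:],s[8:]  1  'c'
   7  s[8:],s[2:]  0  ''
   8  s[2:],s[5:]  1  'd'
   9  s[5:],s[1:]  1  'd'
  10  s[1:],s[4:]  2  'dd'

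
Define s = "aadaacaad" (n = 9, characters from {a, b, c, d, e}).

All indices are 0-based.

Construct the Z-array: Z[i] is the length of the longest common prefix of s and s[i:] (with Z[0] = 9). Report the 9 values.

[9, 1, 0, 2, 1, 0, 3, 1, 0]

Z[0]=9
i=1: fresh scan; Z[1]=1 grow→box=[1,2)
i=2: fresh scan; Z[2]=0
i=3: fresh scan; Z[3]=2 grow→box=[3,5)
i=4: min(r-i=1, Z[1]=1)=1; Z[4]=1
i=5: fresh scan; Z[5]=0
i=6: fresh scan; Z[6]=3 grow→box=[6,9)
i=7: min(r-i=2, Z[1]=1)=1; Z[7]=1
i=8: min(r-i=1, Z[2]=0)=0; Z[8]=0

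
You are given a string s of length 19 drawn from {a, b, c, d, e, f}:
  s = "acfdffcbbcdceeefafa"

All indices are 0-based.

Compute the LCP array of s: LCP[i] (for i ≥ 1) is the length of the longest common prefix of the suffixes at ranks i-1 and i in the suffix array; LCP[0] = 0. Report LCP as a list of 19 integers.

[0, 1, 1, 0, 1, 0, 1, 1, 1, 0, 1, 0, 2, 1, 0, 2, 1, 1, 1]

rank | idx | suffix
   0 |  18 | a
   1 |   0 | acfdffcbbcdceeefafa
   2 |  16 | afa
   3 |   7 | bbcdceeefafa
   4 |   8 | bcdceeefafa
   5 |   6 | cbbcdceeefafa
   6 |   9 | cdceeefafa
   7 |  11 | ceeefafa
   8 |   1 | cfdffcbbcdceeefafa
   9 |  10 | dceeefafa
  10 |   3 | dffcbbcdceeefafa
  11 |  12 | eeefafa
  12 |  13 | eefafa
  13 |  14 | efafa
  14 |  17 | fa
  15 |  15 | fafa
  16 |   5 | fcbbcdceeefafa
  17 |   2 | fdffcbbcdceeefafa
  18 |   4 | ffcbbcdceeefafa

SA = [18, 0, 16, 7, 8, 6, 9, 11, 1, 10, 3, 12, 13, 14, 17, 15, 5, 2, 4]
i: (SA[i-1],SA[i]) lcp shared
  1: (18,0) 1 'a'
  2: (0,16) 1 'a'
  3: (16,7) 0 ''
  4: (7,8) 1 'b'
  5: (8,6) 0 ''
  6: (6,9) 1 'c'
  7: (9,11) 1 'c'
  8: (11,1) 1 'c'
  9: (1,10) 0 ''
  10: (10,3) 1 'd'
  11: (3,12) 0 ''
  12: (12,13) 2 'ee'
  13: (13,14) 1 'e'
  14: (14,17) 0 ''
  15: (17,15) 2 'fa'
  16: (15,5) 1 'f'
  17: (5,2) 1 'f'
  18: (2,4) 1 'f'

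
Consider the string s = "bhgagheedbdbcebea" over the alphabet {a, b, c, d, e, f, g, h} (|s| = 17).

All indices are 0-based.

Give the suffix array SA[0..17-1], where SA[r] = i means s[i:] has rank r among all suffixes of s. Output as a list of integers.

[16, 3, 11, 9, 14, 0, 12, 10, 8, 15, 13, 7, 6, 2, 4, 5, 1]

rank→(start, suffix):
  0 → (16, 'a')
  1 → (3, 'agheedbdbcebea')
  2 → (11, 'bcebea')
  3 → (9, 'bdbcebea')
  4 → (14, 'bea')
  5 → (0, 'bhgagheedbdbcebea')
  6 → (12, 'cebea')
  7 → (10, 'dbcebea')
  8 → (8, 'dbdbcebea')
  9 → (15, 'ea')
  10 → (13, 'ebea')
  11 → (7, 'edbdbcebea')
  12 → (6, 'eedbdbcebea')
  13 → (2, 'gagheedbdbcebea')
  14 → (4, 'gheedbdbcebea')
  15 → (5, 'heedbdbcebea')
  16 → (1, 'hgagheedbdbcebea')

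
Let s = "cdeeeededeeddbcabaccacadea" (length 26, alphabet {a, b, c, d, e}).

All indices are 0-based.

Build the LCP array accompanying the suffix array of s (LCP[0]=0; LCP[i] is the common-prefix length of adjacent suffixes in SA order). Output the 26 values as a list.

[0, 1, 1, 2, 1, 0, 1, 0, 2, 2, 1, 1, 0, 1, 1, 2, 2, 3, 0, 1, 2, 3, 1, 3, 2, 3]

sorted suffixes:
  #0 SA[0]=25  'a'
  #1 SA[1]=15  'abaccacadea'
  #2 SA[2]=20  'acadea'
  #3 SA[3]=17  'accacadea'
  #4 SA[4]=22  'adea'
  #5 SA[5]=16  'baccacadea'
  #6 SA[6]=13  'bcabaccacadea'
  #7 SA[7]=14  'cabaccacadea'
  #8 SA[8]=19  'cacadea'
  #9 SA[9]=21  'cadea'
  #10 SA[10]=18  'ccacadea'
  #11 SA[11]=0  'cdeeeededeeddbcabaccacadea'
  #12 SA[12]=12  'dbcabaccacadea'
  #13 SA[13]=11  'ddbcabaccacadea'
  #14 SA[14]=23  'dea'
  #15 SA[15]=6  'dedeeddbcabaccacadea'
  #16 SA[16]=8  'deeddbcabaccacadea'
  #17 SA[17]=1  'deeeededeeddbcabaccacadea'
  #18 SA[18]=24  'ea'
  #19 SA[19]=10  'eddbcabaccacadea'
  #20 SA[20]=5  'ededeeddbcabaccacadea'
  #21 SA[21]=7  'edeeddbcabaccacadea'
  #22 SA[22]=9  'eeddbcabaccacadea'
  #23 SA[23]=4  'eededeeddbcabaccacadea'
  #24 SA[24]=3  'eeededeeddbcabaccacadea'
  #25 SA[25]=2  'eeeededeeddbcabaccacadea'

SA = [25, 15, 20, 17, 22, 16, 13, 14, 19, 21, 18, 0, 12, 11, 23, 6, 8, 1, 24, 10, 5, 7, 9, 4, 3, 2]
rank  pair      lcp
   1  s[25:],s[15:]  1  'a'
   2  s[15:],s[20:]  1  'a'
   3  s[20:],s[17:]  2  'ac'
   4  s[17:],s[22:]  1  'a'
   5  s[22:],s[16:]  0  ''
   6  s[16:],s[13:]  1  'b'
   7  s[13:],s[14:]  0  ''
   8  s[14:],s[19:]  2  'ca'
   9  s[19:],s[21:]  2  'ca'
  10  s[21:],s[18:]  1  'c'
  11  s[18:],s[0:]  1  'c'
  12  s[0:],s[12:]  0  ''
  13  s[12:],s[11:]  1  'd'
  14  s[11:],s[23:]  1  'd'
  15  s[23:],s[6:]  2  'de'
  16  s[6:],s[8:]  2  'de'
  17  s[8:],s[1:]  3  'dee'
  18  s[1:],s[24:]  0  ''
  19  s[24:],s[10:]  1  'e'
  20  s[10:],s[5:]  2  'ed'
  21  s[5:],s[7:]  3  'ede'
  22  s[7:],s[9:]  1  'e'
  23  s[9:],s[4:]  3  'eed'
  24  s[4:],s[3:]  2  'ee'
  25  s[3:],s[2:]  3  'eee'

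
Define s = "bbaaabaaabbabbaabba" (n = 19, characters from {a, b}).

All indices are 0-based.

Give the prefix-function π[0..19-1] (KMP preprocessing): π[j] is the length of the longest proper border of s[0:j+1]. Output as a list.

[0, 1, 0, 0, 0, 1, 0, 0, 0, 1, 2, 3, 1, 2, 3, 4, 1, 2, 3]

π[0] = 0
j=1 s[j]='b': π[1]=1 (border 'b')
j=2 s[j]='a': k: 1→0; π[2]=0 (border '')
j=3 s[j]='a': π[3]=0 (border '')
j=4 s[j]='a': π[4]=0 (border '')
j=5 s[j]='b': π[5]=1 (border 'b')
j=6 s[j]='a': k: 1→0; π[6]=0 (border '')
j=7 s[j]='a': π[7]=0 (border '')
j=8 s[j]='a': π[8]=0 (border '')
j=9 s[j]='b': π[9]=1 (border 'b')
j=10 s[j]='b': π[10]=2 (border 'bb')
j=11 s[j]='a': π[11]=3 (border 'bba')
j=12 s[j]='b': k: 3→0; π[12]=1 (border 'b')
j=13 s[j]='b': π[13]=2 (border 'bb')
j=14 s[j]='a': π[14]=3 (border 'bba')
j=15 s[j]='a': π[15]=4 (border 'bbaa')
j=16 s[j]='b': k: 4→0; π[16]=1 (border 'b')
j=17 s[j]='b': π[17]=2 (border 'bb')
j=18 s[j]='a': π[18]=3 (border 'bba')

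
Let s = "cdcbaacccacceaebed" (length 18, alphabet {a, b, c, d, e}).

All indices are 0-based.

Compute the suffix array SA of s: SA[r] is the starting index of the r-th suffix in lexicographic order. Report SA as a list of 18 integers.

[4, 5, 9, 13, 3, 15, 8, 2, 7, 6, 10, 0, 11, 17, 1, 12, 14, 16]

sorted suffixes:
  #0 SA[0]=4  'aacccacceaebed'
  #1 SA[1]=5  'acccacceaebed'
  #2 SA[2]=9  'acceaebed'
  #3 SA[3]=13  'aebed'
  #4 SA[4]=3  'baacccacceaebed'
  #5 SA[5]=15  'bed'
  #6 SA[6]=8  'cacceaebed'
  #7 SA[7]=2  'cbaacccacceaebed'
  #8 SA[8]=7  'ccacceaebed'
  #9 SA[9]=6  'cccacceaebed'
  #10 SA[10]=10  'cceaebed'
  #11 SA[11]=0  'cdcbaacccacceaebed'
  #12 SA[12]=11  'ceaebed'
  #13 SA[13]=17  'd'
  #14 SA[14]=1  'dcbaacccacceaebed'
  #15 SA[15]=12  'eaebed'
  #16 SA[16]=14  'ebed'
  #17 SA[17]=16  'ed'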